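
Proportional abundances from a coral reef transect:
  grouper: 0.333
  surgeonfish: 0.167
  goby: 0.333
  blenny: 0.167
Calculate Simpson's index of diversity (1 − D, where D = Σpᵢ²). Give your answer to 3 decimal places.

D = 0.333² + 0.167² + 0.333² + 0.167² = 0.11089 + 0.02789 + 0.11089 + 0.02789 = 0.27756 (working shown to 5 dp, full precision carried).
So 1 − D = 0.72244, i.e. 0.722 to 3 decimal places.

0.722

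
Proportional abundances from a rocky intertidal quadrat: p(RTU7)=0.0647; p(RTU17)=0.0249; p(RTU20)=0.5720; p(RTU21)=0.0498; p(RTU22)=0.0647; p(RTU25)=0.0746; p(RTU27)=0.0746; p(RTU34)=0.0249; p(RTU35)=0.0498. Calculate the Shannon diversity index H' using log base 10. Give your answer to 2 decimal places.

Each pᵢ log₁₀ pᵢ term (working shown to 4 dp, full precision carried): 0.0647×(-1.1891)=-0.0769, 0.0249×(-1.6038)=-0.0399, 0.572×(-0.2426)=-0.1388, 0.0498×(-1.3028)=-0.0649, 0.0647×(-1.1891)=-0.0769, 0.0746×(-1.1273)=-0.0841, 0.0746×(-1.1273)=-0.0841, 0.0249×(-1.6038)=-0.0399, 0.0498×(-1.3028)=-0.0649.
Sum = -0.6705, so H' = 0.67.

0.67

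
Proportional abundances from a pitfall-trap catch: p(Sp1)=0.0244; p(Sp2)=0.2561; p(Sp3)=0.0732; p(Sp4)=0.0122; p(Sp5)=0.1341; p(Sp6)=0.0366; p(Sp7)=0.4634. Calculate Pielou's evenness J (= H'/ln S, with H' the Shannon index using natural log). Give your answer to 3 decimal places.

H' = −Σ pᵢ ln pᵢ = −((-0.09060) + (-0.34886) + (-0.19139) + (-0.05376) + (-0.26943) + (-0.12106) + (-0.35643)) = 1.43152 (working shown to 5 dp, full precision carried).
With S = 7 species, ln S = 1.94591, so J = 1.43152/1.94591 = 0.73566, i.e. 0.736 to 3 decimal places.

0.736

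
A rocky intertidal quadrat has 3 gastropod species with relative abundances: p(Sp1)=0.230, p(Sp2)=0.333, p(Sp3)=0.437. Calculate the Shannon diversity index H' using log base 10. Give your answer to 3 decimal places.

Each pᵢ log₁₀ pᵢ term (working shown to 5 dp, full precision carried): 0.23×(-0.63827)=-0.14680, 0.333×(-0.47756)=-0.15903, 0.437×(-0.35952)=-0.15711.
Sum = -0.46294, so H' = 0.463.

0.463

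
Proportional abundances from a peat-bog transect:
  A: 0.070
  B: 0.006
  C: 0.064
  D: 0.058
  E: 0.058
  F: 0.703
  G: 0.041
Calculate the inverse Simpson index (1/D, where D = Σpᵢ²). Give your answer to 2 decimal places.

1.95

D = 0.07² + 0.006² + 0.064² + 0.058² + 0.058² + 0.703² + 0.041² = 0.00490 + 0.00004 + 0.00410 + 0.00336 + 0.00336 + 0.49421 + 0.00168 = 0.51165 (working shown to 5 dp, full precision carried).
So 1/D = 1.9545, i.e. 1.95 to 2 decimal places.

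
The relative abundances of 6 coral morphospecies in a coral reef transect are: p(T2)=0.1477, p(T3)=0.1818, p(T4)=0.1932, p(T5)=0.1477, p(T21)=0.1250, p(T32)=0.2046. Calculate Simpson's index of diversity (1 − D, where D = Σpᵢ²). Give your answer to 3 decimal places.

0.829

D = 0.1477² + 0.1818² + 0.1932² + 0.1477² + 0.125² + 0.2046² = 0.02182 + 0.03305 + 0.03733 + 0.02182 + 0.01562 + 0.04186 = 0.17149 (working shown to 5 dp, full precision carried).
So 1 − D = 0.82851, i.e. 0.829 to 3 decimal places.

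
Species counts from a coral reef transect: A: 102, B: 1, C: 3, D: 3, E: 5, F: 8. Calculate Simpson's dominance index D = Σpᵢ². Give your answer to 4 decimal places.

0.7063

Total N = 102+1+3+3+5+8 = 122, so the proportions are 0.836066, 0.008197, 0.02459, 0.02459, 0.040984, 0.065574 (working shown to 6 dp, full precision carried).
D = 0.836066² + 0.008197² + 0.02459² + 0.02459² + 0.040984² + 0.065574² = 0.699006 + 0.000067 + 0.000605 + 0.000605 + 0.001680 + 0.004300 = 0.706262.
To 4 decimal places, D = 0.7063.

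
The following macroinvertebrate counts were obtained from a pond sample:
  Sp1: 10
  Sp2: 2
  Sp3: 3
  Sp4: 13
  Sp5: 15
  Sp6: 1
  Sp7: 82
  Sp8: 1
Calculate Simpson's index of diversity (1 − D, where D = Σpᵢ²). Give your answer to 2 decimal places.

Total N = 10+2+3+13+15+1+82+1 = 127, so the proportions are 0.0787, 0.0157, 0.0236, 0.1024, 0.1181, 0.0079, 0.6457, 0.0079 (working shown to 4 dp, full precision carried).
D = 0.0787² + 0.0157² + 0.0236² + 0.1024² + 0.1181² + 0.0079² + 0.6457² + 0.0079² = 0.0062 + 0.0002 + 0.0006 + 0.0105 + 0.0140 + 0.0001 + 0.4169 + 0.0001 = 0.4484.
So 1 − D = 0.5516, i.e. 0.55 to 2 decimal places.

0.55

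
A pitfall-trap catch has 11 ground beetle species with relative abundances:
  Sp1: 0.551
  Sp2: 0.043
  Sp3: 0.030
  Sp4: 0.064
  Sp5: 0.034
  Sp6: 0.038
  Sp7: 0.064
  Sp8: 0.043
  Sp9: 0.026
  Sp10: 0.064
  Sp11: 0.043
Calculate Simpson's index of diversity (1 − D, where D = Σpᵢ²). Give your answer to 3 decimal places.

0.674

D = 0.551² + 0.043² + 0.03² + 0.064² + 0.034² + 0.038² + 0.064² + 0.043² + 0.026² + 0.064² + 0.043² = 0.30360 + 0.00185 + 0.00090 + 0.00410 + 0.00116 + 0.00144 + 0.00410 + 0.00185 + 0.00068 + 0.00410 + 0.00185 = 0.32561 (working shown to 5 dp, full precision carried).
So 1 − D = 0.67439, i.e. 0.674 to 3 decimal places.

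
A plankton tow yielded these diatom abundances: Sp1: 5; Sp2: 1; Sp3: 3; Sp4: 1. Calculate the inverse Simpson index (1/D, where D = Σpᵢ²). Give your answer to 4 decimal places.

2.7778

Total N = 5+1+3+1 = 10, so the proportions are 0.5, 0.1, 0.3, 0.1 (working shown to 7 dp, full precision carried).
D = 0.5² + 0.1² + 0.3² + 0.1² = 0.2500000 + 0.0100000 + 0.0900000 + 0.0100000 = 0.3600000.
So 1/D = 2.777778, i.e. 2.7778 to 4 decimal places.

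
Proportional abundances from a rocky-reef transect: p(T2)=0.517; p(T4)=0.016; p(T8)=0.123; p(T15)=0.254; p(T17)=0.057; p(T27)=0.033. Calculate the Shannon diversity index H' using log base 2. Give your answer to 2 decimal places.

1.86

Each pᵢ log₂ pᵢ term (working shown to 4 dp, full precision carried): 0.517×(-0.9518)=-0.4921, 0.016×(-5.9658)=-0.0955, 0.123×(-3.0233)=-0.3719, 0.254×(-1.9771)=-0.5022, 0.057×(-4.1329)=-0.2356, 0.033×(-4.9214)=-0.1624.
Sum = -1.8595, so H' = 1.86.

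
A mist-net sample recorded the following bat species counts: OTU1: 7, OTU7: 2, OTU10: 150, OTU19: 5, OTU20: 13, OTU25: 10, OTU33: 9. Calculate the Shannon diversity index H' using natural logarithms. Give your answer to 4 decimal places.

Total N = 7+2+150+5+13+10+9 = 196, so the proportions are 0.035714, 0.010204, 0.765306, 0.02551, 0.066327, 0.05102, 0.045918 (working shown to 6 dp, full precision carried).
Each pᵢ ln pᵢ term: 0.035714×(-3.332205)=-0.119007, 0.010204×(-4.584967)=-0.046785, 0.765306×(-0.267479)=-0.204704, 0.02551×(-3.668677)=-0.093589, 0.066327×(-2.713165)=-0.179955, 0.05102×(-2.975530)=-0.151813, 0.045918×(-3.080890)=-0.141469.
Sum = -0.937322, so H' = 0.9373.

0.9373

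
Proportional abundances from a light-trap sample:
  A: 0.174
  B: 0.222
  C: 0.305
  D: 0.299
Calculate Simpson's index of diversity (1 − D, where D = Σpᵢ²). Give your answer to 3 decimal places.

0.738

D = 0.174² + 0.222² + 0.305² + 0.299² = 0.03028 + 0.04928 + 0.09302 + 0.08940 = 0.26199 (working shown to 5 dp, full precision carried).
So 1 − D = 0.73801, i.e. 0.738 to 3 decimal places.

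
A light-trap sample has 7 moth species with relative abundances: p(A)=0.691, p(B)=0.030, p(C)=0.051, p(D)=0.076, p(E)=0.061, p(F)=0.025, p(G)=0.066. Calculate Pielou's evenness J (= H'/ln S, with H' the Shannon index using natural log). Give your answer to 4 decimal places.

0.5912

H' = −Σ pᵢ ln pᵢ = −((-0.255404) + (-0.105197) + (-0.151772) + (-0.195854) + (-0.170610) + (-0.092222) + (-0.179395)) = 1.150453 (working shown to 6 dp, full precision carried).
With S = 7 species, ln S = 1.945910, so J = 1.150453/1.945910 = 0.591216, i.e. 0.5912 to 4 decimal places.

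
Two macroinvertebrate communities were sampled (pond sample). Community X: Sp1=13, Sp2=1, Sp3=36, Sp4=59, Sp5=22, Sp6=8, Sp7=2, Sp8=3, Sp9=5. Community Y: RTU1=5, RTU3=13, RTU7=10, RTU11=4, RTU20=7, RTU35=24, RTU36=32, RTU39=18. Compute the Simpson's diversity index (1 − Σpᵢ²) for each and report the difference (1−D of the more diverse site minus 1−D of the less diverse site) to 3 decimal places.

0.070

Community X: N=149, proportions 0.08725, 0.00671, 0.24161, 0.39597, 0.14765, 0.05369, 0.01342, 0.02013, 0.03356, giving 1−D = 0.75078 (working shown to 5 dp, full precision carried).
Community Y: N=113, proportions 0.04425, 0.11504, 0.0885, 0.0354, 0.06195, 0.21239, 0.28319, 0.15929, giving 1−D = 0.82121.
Difference = |0.75078 − 0.82121| = 0.07043, i.e. 0.070 to 3 decimal places.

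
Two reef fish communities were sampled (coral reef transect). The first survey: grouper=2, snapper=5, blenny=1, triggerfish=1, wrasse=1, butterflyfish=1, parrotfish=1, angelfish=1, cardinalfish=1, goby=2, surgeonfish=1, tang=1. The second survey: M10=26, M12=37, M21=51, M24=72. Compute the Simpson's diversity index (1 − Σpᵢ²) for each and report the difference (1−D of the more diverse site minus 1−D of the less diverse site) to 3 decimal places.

0.155

The first survey: N=18, proportions 0.11111, 0.27778, 0.05556, 0.05556, 0.05556, 0.05556, 0.05556, 0.05556, 0.05556, 0.11111, 0.05556, 0.05556, giving 1−D = 0.87037 (working shown to 5 dp, full precision carried).
The second survey: N=186, proportions 0.13978, 0.19892, 0.27419, 0.3871, giving 1−D = 0.71586.
Difference = |0.87037 − 0.71586| = 0.15451, i.e. 0.155 to 3 decimal places.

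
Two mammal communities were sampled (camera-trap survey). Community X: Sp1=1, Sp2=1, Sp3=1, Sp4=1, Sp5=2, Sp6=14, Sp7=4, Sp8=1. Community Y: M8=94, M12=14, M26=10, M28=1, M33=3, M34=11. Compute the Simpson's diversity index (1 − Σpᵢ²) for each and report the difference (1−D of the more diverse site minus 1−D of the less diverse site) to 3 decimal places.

Community X: N=25, proportions 0.04, 0.04, 0.04, 0.04, 0.08, 0.56, 0.16, 0.04, giving 1−D = 0.64640 (working shown to 5 dp, full precision carried).
Community Y: N=133, proportions 0.70677, 0.10526, 0.07519, 0.00752, 0.02256, 0.08271, giving 1−D = 0.47634.
Difference = |0.64640 − 0.47634| = 0.17006, i.e. 0.170 to 3 decimal places.

0.170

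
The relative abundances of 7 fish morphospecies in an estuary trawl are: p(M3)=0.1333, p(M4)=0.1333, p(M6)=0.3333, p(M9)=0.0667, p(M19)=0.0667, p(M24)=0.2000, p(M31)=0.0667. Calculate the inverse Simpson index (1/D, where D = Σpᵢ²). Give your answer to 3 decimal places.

5.001

D = 0.1333² + 0.1333² + 0.3333² + 0.0667² + 0.0667² + 0.2² + 0.0667² = 0.0177689 + 0.0177689 + 0.1110889 + 0.0044489 + 0.0044489 + 0.0400000 + 0.0044489 = 0.1999733 (working shown to 7 dp, full precision carried).
So 1/D = 5.00067, i.e. 5.001 to 3 decimal places.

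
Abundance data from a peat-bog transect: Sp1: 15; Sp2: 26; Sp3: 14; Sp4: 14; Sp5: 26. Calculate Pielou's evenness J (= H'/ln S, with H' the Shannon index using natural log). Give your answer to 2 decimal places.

Total N = 15+26+14+14+26 = 95, so the proportions are 0.1579, 0.2737, 0.1474, 0.1474, 0.2737 (working shown to 4 dp, full precision carried).
H' = −Σ pᵢ ln pᵢ = −((-0.2914) + (-0.3546) + (-0.2822) + (-0.2822) + (-0.3546)) = 1.5651.
With S = 5 species, ln S = 1.6094, so J = 1.5651/1.6094 = 0.9724, i.e. 0.97 to 2 decimal places.

0.97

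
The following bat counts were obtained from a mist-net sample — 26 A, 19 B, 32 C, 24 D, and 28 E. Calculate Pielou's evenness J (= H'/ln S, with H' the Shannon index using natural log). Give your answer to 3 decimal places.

0.991

Total N = 26+19+32+24+28 = 129, so the proportions are 0.20155, 0.14729, 0.24806, 0.18605, 0.21705 (working shown to 5 dp, full precision carried).
H' = −Σ pᵢ ln pᵢ = −((-0.32283) + (-0.28211) + (-0.34582) + (-0.31289) + (-0.33157)) = 1.59521.
With S = 5 species, ln S = 1.60944, so J = 1.59521/1.60944 = 0.99116, i.e. 0.991 to 3 decimal places.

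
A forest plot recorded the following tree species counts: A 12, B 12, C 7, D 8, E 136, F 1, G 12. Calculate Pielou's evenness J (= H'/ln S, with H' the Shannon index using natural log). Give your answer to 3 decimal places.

0.537

Total N = 12+12+7+8+136+1+12 = 188, so the proportions are 0.06383, 0.06383, 0.03723, 0.04255, 0.7234, 0.00532, 0.06383 (working shown to 5 dp, full precision carried).
H' = −Σ pᵢ ln pᵢ = −((-0.17563) + (-0.17563) + (-0.12252) + (-0.13434) + (-0.23423) + (-0.02785) + (-0.17563)) = 1.04583.
With S = 7 species, ln S = 1.94591, so J = 1.04583/1.94591 = 0.53745, i.e. 0.537 to 3 decimal places.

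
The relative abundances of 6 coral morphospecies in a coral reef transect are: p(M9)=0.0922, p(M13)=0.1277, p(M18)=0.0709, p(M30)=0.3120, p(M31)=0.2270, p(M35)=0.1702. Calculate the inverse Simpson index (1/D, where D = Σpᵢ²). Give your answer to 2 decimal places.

4.82

D = 0.0922² + 0.1277² + 0.0709² + 0.312² + 0.227² + 0.1702² = 0.008501 + 0.016307 + 0.005027 + 0.097344 + 0.051529 + 0.028968 = 0.207676 (working shown to 6 dp, full precision carried).
So 1/D = 4.8152, i.e. 4.82 to 2 decimal places.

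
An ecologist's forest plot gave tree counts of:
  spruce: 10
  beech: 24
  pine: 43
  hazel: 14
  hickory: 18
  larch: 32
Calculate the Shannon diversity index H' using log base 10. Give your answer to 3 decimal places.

0.730

Total N = 10+24+43+14+18+32 = 141, so the proportions are 0.07092, 0.17021, 0.30496, 0.09929, 0.12766, 0.22695 (working shown to 5 dp, full precision carried).
Each pᵢ log₁₀ pᵢ term: 0.07092×(-1.14922)=-0.08150, 0.17021×(-0.76901)=-0.13089, 0.30496×(-0.51575)=-0.15729, 0.09929×(-1.00309)=-0.09960, 0.12766×(-0.89395)=-0.11412, 0.22695×(-0.64407)=-0.14617.
Sum = -0.72958, so H' = 0.730.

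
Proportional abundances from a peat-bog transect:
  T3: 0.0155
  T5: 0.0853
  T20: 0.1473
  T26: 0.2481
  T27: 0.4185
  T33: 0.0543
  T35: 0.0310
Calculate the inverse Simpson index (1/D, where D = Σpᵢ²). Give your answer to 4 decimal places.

3.7062

D = 0.0155² + 0.0853² + 0.1473² + 0.2481² + 0.4185² + 0.0543² + 0.031² = 0.00024025 + 0.00727609 + 0.02169729 + 0.06155361 + 0.17514225 + 0.00294849 + 0.00096100 = 0.26981898 (working shown to 8 dp, full precision carried).
So 1/D = 3.706188, i.e. 3.7062 to 4 decimal places.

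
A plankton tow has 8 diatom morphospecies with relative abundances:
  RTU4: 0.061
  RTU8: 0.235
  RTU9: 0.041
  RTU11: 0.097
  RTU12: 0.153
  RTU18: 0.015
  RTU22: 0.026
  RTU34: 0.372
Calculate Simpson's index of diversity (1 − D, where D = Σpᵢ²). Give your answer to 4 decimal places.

D = 0.061² + 0.235² + 0.041² + 0.097² + 0.153² + 0.015² + 0.026² + 0.372² = 0.003721 + 0.055225 + 0.001681 + 0.009409 + 0.023409 + 0.000225 + 0.000676 + 0.138384 = 0.232730 (working shown to 6 dp, full precision carried).
So 1 − D = 0.767270, i.e. 0.7673 to 4 decimal places.

0.7673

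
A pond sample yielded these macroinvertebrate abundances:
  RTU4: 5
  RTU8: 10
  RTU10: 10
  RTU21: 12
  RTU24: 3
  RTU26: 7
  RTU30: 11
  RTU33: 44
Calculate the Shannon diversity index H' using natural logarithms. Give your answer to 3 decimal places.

Total N = 5+10+10+12+3+7+11+44 = 102, so the proportions are 0.04902, 0.09804, 0.09804, 0.11765, 0.02941, 0.06863, 0.10784, 0.43137 (working shown to 5 dp, full precision carried).
Each pᵢ ln pᵢ term: 0.04902×(-3.01553)=-0.14782, 0.09804×(-2.32239)=-0.22769, 0.09804×(-2.32239)=-0.22769, 0.11765×(-2.14007)=-0.25177, 0.02941×(-3.52636)=-0.10372, 0.06863×(-2.67906)=-0.18386, 0.10784×(-2.22708)=-0.24018, 0.43137×(-0.84078)=-0.36269.
Sum = -1.74540, so H' = 1.745.

1.745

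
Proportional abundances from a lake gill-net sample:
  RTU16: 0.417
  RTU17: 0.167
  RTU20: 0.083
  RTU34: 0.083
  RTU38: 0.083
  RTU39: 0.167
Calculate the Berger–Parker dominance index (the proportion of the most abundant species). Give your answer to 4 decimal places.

The largest proportion is 0.417, i.e. d = 0.4170 to 4 decimal places.

0.4170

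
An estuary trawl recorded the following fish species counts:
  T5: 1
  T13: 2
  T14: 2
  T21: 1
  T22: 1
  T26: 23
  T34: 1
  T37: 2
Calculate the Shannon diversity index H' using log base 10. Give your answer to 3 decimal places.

0.515

Total N = 1+2+2+1+1+23+1+2 = 33, so the proportions are 0.0303, 0.06061, 0.06061, 0.0303, 0.0303, 0.69697, 0.0303, 0.06061 (working shown to 5 dp, full precision carried).
Each pᵢ log₁₀ pᵢ term: 0.0303×(-1.51851)=-0.04602, 0.06061×(-1.21748)=-0.07379, 0.06061×(-1.21748)=-0.07379, 0.0303×(-1.51851)=-0.04602, 0.0303×(-1.51851)=-0.04602, 0.69697×(-0.15679)=-0.10928, 0.0303×(-1.51851)=-0.04602, 0.06061×(-1.21748)=-0.07379.
Sum = -0.51470, so H' = 0.515.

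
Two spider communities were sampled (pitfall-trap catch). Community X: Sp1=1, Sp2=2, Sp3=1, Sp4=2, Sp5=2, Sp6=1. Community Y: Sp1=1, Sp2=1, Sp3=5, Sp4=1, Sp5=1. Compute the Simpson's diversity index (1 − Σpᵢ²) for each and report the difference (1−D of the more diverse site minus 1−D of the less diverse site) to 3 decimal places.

Community X: N=9, proportions 0.111111, 0.222222, 0.111111, 0.222222, 0.222222, 0.111111, giving 1−D = 0.814815 (working shown to 6 dp, full precision carried).
Community Y: N=9, proportions 0.111111, 0.111111, 0.555556, 0.111111, 0.111111, giving 1−D = 0.641975.
Difference = |0.814815 − 0.641975| = 0.172840, i.e. 0.173 to 3 decimal places.

0.173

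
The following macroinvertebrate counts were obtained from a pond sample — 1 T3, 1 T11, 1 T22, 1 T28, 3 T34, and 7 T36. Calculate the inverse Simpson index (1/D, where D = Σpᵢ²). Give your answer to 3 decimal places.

3.161

Total N = 1+1+1+1+3+7 = 14, so the proportions are 0.071429, 0.071429, 0.071429, 0.071429, 0.214286, 0.5 (working shown to 6 dp, full precision carried).
D = 0.071429² + 0.071429² + 0.071429² + 0.071429² + 0.214286² + 0.5² = 0.005102 + 0.005102 + 0.005102 + 0.005102 + 0.045918 + 0.250000 = 0.316327.
So 1/D = 3.16129, i.e. 3.161 to 3 decimal places.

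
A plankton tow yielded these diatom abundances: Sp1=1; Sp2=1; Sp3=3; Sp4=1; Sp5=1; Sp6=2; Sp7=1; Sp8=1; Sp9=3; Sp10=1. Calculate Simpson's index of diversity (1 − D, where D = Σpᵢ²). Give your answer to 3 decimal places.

0.871

Total N = 1+1+3+1+1+2+1+1+3+1 = 15, so the proportions are 0.06667, 0.06667, 0.2, 0.06667, 0.06667, 0.13333, 0.06667, 0.06667, 0.2, 0.06667 (working shown to 5 dp, full precision carried).
D = 0.06667² + 0.06667² + 0.2² + 0.06667² + 0.06667² + 0.13333² + 0.06667² + 0.06667² + 0.2² + 0.06667² = 0.00444 + 0.00444 + 0.04000 + 0.00444 + 0.00444 + 0.01778 + 0.00444 + 0.00444 + 0.04000 + 0.00444 = 0.12889.
So 1 − D = 0.87111, i.e. 0.871 to 3 decimal places.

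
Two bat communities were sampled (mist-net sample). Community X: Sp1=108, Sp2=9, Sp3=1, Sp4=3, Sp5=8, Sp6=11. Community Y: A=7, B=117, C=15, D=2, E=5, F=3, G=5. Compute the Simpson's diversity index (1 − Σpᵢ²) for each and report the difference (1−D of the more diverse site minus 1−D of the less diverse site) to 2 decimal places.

0.02

Community X: N=140, proportions 0.7714, 0.0643, 0.0071, 0.0214, 0.0571, 0.0786, giving 1−D = 0.3908 (working shown to 4 dp, full precision carried).
Community Y: N=154, proportions 0.0455, 0.7597, 0.0974, 0.013, 0.0325, 0.0195, 0.0325, giving 1−D = 0.4086.
Difference = |0.3908 − 0.4086| = 0.0178, i.e. 0.02 to 2 decimal places.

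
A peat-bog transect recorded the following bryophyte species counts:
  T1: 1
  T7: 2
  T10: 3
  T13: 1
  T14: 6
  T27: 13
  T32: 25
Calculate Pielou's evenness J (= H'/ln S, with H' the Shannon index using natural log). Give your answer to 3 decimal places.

0.718

Total N = 1+2+3+1+6+13+25 = 51, so the proportions are 0.01961, 0.03922, 0.05882, 0.01961, 0.11765, 0.2549, 0.4902 (working shown to 5 dp, full precision carried).
H' = −Σ pᵢ ln pᵢ = −((-0.07709) + (-0.12701) + (-0.16666) + (-0.07709) + (-0.25177) + (-0.34842) + (-0.34949)) = 1.39753.
With S = 7 species, ln S = 1.94591, so J = 1.39753/1.94591 = 0.71819, i.e. 0.718 to 3 decimal places.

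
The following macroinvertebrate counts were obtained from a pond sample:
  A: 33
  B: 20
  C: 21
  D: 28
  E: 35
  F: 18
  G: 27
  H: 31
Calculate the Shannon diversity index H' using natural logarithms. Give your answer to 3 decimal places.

Total N = 33+20+21+28+35+18+27+31 = 213, so the proportions are 0.15493, 0.0939, 0.09859, 0.13146, 0.16432, 0.08451, 0.12676, 0.14554 (working shown to 5 dp, full precision carried).
Each pᵢ ln pᵢ term: 0.15493×(-1.86478)=-0.28891, 0.0939×(-2.36556)=-0.22212, 0.09859×(-2.31677)=-0.22841, 0.13146×(-2.02909)=-0.26673, 0.16432×(-1.80594)=-0.29675, 0.08451×(-2.47092)=-0.20881, 0.12676×(-2.06546)=-0.26182, 0.14554×(-1.92730)=-0.28050.
Sum = -2.05406, so H' = 2.054.

2.054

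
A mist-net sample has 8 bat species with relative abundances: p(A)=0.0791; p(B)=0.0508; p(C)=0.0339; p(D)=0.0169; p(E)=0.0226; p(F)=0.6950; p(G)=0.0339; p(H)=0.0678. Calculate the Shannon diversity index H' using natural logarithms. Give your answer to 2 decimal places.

1.17

Each pᵢ ln pᵢ term (working shown to 4 dp, full precision carried): 0.0791×(-2.5370)=-0.2007, 0.0508×(-2.9799)=-0.1514, 0.0339×(-3.3843)=-0.1147, 0.0169×(-4.0804)=-0.0690, 0.0226×(-3.7898)=-0.0856, 0.695×(-0.3638)=-0.2529, 0.0339×(-3.3843)=-0.1147, 0.0678×(-2.6912)=-0.1825.
Sum = -1.1715, so H' = 1.17.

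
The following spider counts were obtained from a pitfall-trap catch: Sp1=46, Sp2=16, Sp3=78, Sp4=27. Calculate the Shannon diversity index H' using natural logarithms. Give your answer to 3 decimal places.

1.230

Total N = 46+16+78+27 = 167, so the proportions are 0.27545, 0.09581, 0.46707, 0.16168 (working shown to 5 dp, full precision carried).
Each pᵢ ln pᵢ term: 0.27545×(-1.28935)=-0.35515, 0.09581×(-2.34541)=-0.22471, 0.46707×(-0.76128)=-0.35557, 0.16168×(-1.82216)=-0.29460.
Sum = -1.23003, so H' = 1.230.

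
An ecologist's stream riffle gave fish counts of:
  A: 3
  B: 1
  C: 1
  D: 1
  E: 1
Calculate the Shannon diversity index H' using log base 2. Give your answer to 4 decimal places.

2.1281

Total N = 3+1+1+1+1 = 7, so the proportions are 0.428571, 0.142857, 0.142857, 0.142857, 0.142857 (working shown to 6 dp, full precision carried).
Each pᵢ log₂ pᵢ term: 0.428571×(-1.222392)=-0.523882, 0.142857×(-2.807355)=-0.401051, 0.142857×(-2.807355)=-0.401051, 0.142857×(-2.807355)=-0.401051, 0.142857×(-2.807355)=-0.401051.
Sum = -2.128085, so H' = 2.1281.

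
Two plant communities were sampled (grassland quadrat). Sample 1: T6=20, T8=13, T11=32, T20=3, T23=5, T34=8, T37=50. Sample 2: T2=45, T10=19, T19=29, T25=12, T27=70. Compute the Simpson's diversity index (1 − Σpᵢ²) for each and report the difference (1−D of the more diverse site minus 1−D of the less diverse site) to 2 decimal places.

Sample 1: N=131, proportions 0.1527, 0.0992, 0.2443, 0.0229, 0.0382, 0.0611, 0.3817, giving 1−D = 0.7558 (working shown to 4 dp, full precision carried).
Sample 2: N=175, proportions 0.2571, 0.1086, 0.1657, 0.0686, 0.4, giving 1−D = 0.7299.
Difference = |0.7558 − 0.7299| = 0.0259, i.e. 0.03 to 2 decimal places.

0.03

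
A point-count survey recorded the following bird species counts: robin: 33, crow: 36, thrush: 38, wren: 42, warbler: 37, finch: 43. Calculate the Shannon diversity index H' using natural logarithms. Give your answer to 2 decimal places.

1.79

Total N = 33+36+38+42+37+43 = 229, so the proportions are 0.1441, 0.1572, 0.1659, 0.1834, 0.1616, 0.1878 (working shown to 4 dp, full precision carried).
Each pᵢ ln pᵢ term: 0.1441×(-1.9372)=-0.2792, 0.1572×(-1.8502)=-0.2909, 0.1659×(-1.7961)=-0.2980, 0.1834×(-1.6961)=-0.3111, 0.1616×(-1.8228)=-0.2945, 0.1878×(-1.6725)=-0.3141.
Sum = -1.7877, so H' = 1.79.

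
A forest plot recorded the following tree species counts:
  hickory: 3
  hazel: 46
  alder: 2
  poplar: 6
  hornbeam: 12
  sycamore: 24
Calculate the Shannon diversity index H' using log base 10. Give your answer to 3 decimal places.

0.579

Total N = 3+46+2+6+12+24 = 93, so the proportions are 0.03226, 0.49462, 0.02151, 0.06452, 0.12903, 0.25806 (working shown to 5 dp, full precision carried).
Each pᵢ log₁₀ pᵢ term: 0.03226×(-1.49136)=-0.04811, 0.49462×(-0.30573)=-0.15122, 0.02151×(-1.66745)=-0.03586, 0.06452×(-1.19033)=-0.07680, 0.12903×(-0.88930)=-0.11475, 0.25806×(-0.58827)=-0.15181.
Sum = -0.57854, so H' = 0.579.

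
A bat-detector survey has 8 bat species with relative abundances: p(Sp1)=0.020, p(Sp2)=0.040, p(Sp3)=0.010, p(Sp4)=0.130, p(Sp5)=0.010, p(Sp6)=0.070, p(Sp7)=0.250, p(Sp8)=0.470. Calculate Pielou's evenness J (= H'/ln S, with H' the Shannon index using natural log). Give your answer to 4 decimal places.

0.6982

H' = −Σ pᵢ ln pᵢ = −((-0.078240) + (-0.128755) + (-0.046052) + (-0.265229) + (-0.046052) + (-0.186148) + (-0.346574) + (-0.354861)) = 1.451910 (working shown to 6 dp, full precision carried).
With S = 8 species, ln S = 2.079442, so J = 1.451910/2.079442 = 0.698221, i.e. 0.6982 to 4 decimal places.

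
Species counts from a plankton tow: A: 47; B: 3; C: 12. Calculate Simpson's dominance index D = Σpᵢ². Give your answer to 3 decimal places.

Total N = 47+3+12 = 62, so the proportions are 0.75806, 0.04839, 0.19355 (working shown to 5 dp, full precision carried).
D = 0.75806² + 0.04839² + 0.19355² = 0.57466 + 0.00234 + 0.03746 = 0.61446.
To 3 decimal places, D = 0.614.

0.614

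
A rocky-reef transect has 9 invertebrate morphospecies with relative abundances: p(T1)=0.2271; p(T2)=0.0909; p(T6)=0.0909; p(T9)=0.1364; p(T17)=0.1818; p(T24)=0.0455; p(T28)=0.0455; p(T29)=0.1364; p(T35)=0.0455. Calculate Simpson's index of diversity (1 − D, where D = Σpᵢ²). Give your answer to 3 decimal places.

0.855

D = 0.2271² + 0.0909² + 0.0909² + 0.1364² + 0.1818² + 0.0455² + 0.0455² + 0.1364² + 0.0455² = 0.05157 + 0.00826 + 0.00826 + 0.01860 + 0.03305 + 0.00207 + 0.00207 + 0.01860 + 0.00207 = 0.14457 (working shown to 5 dp, full precision carried).
So 1 − D = 0.85543, i.e. 0.855 to 3 decimal places.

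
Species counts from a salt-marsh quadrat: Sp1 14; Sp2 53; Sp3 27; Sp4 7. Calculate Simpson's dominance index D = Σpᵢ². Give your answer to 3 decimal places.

0.371

Total N = 14+53+27+7 = 101, so the proportions are 0.13861, 0.52475, 0.26733, 0.06931 (working shown to 5 dp, full precision carried).
D = 0.13861² + 0.52475² + 0.26733² + 0.06931² = 0.01921 + 0.27537 + 0.07146 + 0.00480 = 0.37085.
To 3 decimal places, D = 0.371.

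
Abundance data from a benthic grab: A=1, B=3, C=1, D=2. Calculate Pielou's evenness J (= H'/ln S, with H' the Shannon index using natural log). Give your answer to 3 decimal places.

0.921

Total N = 1+3+1+2 = 7, so the proportions are 0.14286, 0.42857, 0.14286, 0.28571 (working shown to 5 dp, full precision carried).
H' = −Σ pᵢ ln pᵢ = −((-0.27799) + (-0.36313) + (-0.27799) + (-0.35793)) = 1.27703.
With S = 4 species, ln S = 1.38629, so J = 1.27703/1.38629 = 0.92119, i.e. 0.921 to 3 decimal places.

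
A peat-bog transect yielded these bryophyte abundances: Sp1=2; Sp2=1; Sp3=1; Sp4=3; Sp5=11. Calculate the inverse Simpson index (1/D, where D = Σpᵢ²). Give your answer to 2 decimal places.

2.38

Total N = 2+1+1+3+11 = 18, so the proportions are 0.11111, 0.05556, 0.05556, 0.16667, 0.61111 (working shown to 5 dp, full precision carried).
D = 0.11111² + 0.05556² + 0.05556² + 0.16667² + 0.61111² = 0.01235 + 0.00309 + 0.00309 + 0.02778 + 0.37346 = 0.41975.
So 1/D = 2.3824, i.e. 2.38 to 2 decimal places.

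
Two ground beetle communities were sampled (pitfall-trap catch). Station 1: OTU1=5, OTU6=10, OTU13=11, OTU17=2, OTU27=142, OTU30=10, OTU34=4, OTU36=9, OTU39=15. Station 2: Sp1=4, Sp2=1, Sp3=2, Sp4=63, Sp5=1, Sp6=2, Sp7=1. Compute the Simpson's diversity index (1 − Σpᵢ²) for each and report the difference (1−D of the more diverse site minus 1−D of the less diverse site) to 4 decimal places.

0.2481

Station 1: N=208, proportions 0.0240385, 0.0480769, 0.0528846, 0.0096154, 0.6826923, 0.0480769, 0.0192308, 0.0432692, 0.0721154, giving 1−D = 0.5183987 (working shown to 7 dp, full precision carried).
Station 2: N=74, proportions 0.0540541, 0.0135135, 0.027027, 0.8513514, 0.0135135, 0.027027, 0.0135135, giving 1−D = 0.2702703.
Difference = |0.5183987 − 0.2702703| = 0.2481284, i.e. 0.2481 to 4 decimal places.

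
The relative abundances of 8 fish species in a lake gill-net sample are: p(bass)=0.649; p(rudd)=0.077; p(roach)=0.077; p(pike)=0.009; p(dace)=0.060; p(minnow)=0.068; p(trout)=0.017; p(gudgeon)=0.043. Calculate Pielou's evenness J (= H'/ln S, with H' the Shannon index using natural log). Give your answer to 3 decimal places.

0.613

H' = −Σ pᵢ ln pᵢ = −((-0.28058) + (-0.19742) + (-0.19742) + (-0.04239) + (-0.16880) + (-0.18280) + (-0.06927) + (-0.13530)) = 1.27399 (working shown to 5 dp, full precision carried).
With S = 8 species, ln S = 2.07944, so J = 1.27399/2.07944 = 0.61266, i.e. 0.613 to 3 decimal places.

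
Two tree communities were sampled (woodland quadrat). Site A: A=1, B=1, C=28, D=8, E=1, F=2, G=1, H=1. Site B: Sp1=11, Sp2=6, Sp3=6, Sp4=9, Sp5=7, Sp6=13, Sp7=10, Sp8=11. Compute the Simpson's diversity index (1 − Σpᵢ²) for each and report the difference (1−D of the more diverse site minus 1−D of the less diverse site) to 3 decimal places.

0.330

Site A: N=43, proportions 0.023256, 0.023256, 0.651163, 0.186047, 0.023256, 0.046512, 0.023256, 0.023256, giving 1−D = 0.536506 (working shown to 6 dp, full precision carried).
Site B: N=73, proportions 0.150685, 0.082192, 0.082192, 0.123288, 0.09589, 0.178082, 0.136986, 0.150685, giving 1−D = 0.866204.
Difference = |0.536506 − 0.866204| = 0.329698, i.e. 0.330 to 3 decimal places.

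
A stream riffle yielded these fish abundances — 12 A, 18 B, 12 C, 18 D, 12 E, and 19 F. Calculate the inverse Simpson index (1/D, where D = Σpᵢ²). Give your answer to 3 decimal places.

Total N = 12+18+12+18+12+19 = 91, so the proportions are 0.1318681, 0.1978022, 0.1318681, 0.1978022, 0.1318681, 0.2087912 (working shown to 7 dp, full precision carried).
D = 0.1318681² + 0.1978022² + 0.1318681² + 0.1978022² + 0.1318681² + 0.2087912² = 0.0173892 + 0.0391257 + 0.0173892 + 0.0391257 + 0.0173892 + 0.0435938 = 0.1740128.
So 1/D = 5.74670, i.e. 5.747 to 3 decimal places.

5.747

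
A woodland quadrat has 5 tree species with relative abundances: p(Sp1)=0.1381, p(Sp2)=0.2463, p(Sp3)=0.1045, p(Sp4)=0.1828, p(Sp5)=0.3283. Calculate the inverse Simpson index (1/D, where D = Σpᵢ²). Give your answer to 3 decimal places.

D = 0.1381² + 0.2463² + 0.1045² + 0.1828² + 0.3283² = 0.0190716 + 0.0606637 + 0.0109202 + 0.0334158 + 0.1077809 = 0.2318523 (working shown to 7 dp, full precision carried).
So 1/D = 4.31309, i.e. 4.313 to 3 decimal places.

4.313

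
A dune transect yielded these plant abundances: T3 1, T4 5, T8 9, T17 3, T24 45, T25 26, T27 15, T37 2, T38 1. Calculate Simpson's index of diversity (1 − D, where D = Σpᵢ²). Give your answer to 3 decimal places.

0.734

Total N = 1+5+9+3+45+26+15+2+1 = 107, so the proportions are 0.00935, 0.04673, 0.08411, 0.02804, 0.42056, 0.24299, 0.14019, 0.01869, 0.00935 (working shown to 5 dp, full precision carried).
D = 0.00935² + 0.04673² + 0.08411² + 0.02804² + 0.42056² + 0.24299² + 0.14019² + 0.01869² + 0.00935² = 0.00009 + 0.00218 + 0.00707 + 0.00079 + 0.17687 + 0.05904 + 0.01965 + 0.00035 + 0.00009 = 0.26614.
So 1 − D = 0.73386, i.e. 0.734 to 3 decimal places.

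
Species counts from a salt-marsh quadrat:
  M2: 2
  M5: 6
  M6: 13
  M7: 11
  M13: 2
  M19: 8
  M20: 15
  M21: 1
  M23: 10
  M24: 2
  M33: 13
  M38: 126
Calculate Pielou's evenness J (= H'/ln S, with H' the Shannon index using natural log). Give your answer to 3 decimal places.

Total N = 2+6+13+11+2+8+15+1+10+2+13+126 = 209, so the proportions are 0.00957, 0.02871, 0.0622, 0.05263, 0.00957, 0.03828, 0.07177, 0.00478, 0.04785, 0.00957, 0.0622, 0.60287 (working shown to 5 dp, full precision carried).
H' = −Σ pᵢ ln pᵢ = −((-0.04449) + (-0.10193) + (-0.17276) + (-0.15497) + (-0.04449) + (-0.12490) + (-0.18906) + (-0.02556) + (-0.14544) + (-0.04449) + (-0.17276) + (-0.30508)) = 1.52593.
With S = 12 species, ln S = 2.48491, so J = 1.52593/2.48491 = 0.61408, i.e. 0.614 to 3 decimal places.

0.614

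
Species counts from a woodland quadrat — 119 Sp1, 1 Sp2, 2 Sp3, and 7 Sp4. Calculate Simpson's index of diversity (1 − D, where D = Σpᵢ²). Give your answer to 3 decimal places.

0.146

Total N = 119+1+2+7 = 129, so the proportions are 0.92248, 0.00775, 0.0155, 0.05426 (working shown to 5 dp, full precision carried).
D = 0.92248² + 0.00775² + 0.0155² + 0.05426² = 0.85097 + 0.00006 + 0.00024 + 0.00294 = 0.85422.
So 1 − D = 0.14578, i.e. 0.146 to 3 decimal places.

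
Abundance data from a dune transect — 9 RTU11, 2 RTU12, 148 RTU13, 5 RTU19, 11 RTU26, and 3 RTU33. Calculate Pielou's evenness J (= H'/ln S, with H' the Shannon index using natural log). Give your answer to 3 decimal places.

Total N = 9+2+148+5+11+3 = 178, so the proportions are 0.05056, 0.01124, 0.83146, 0.02809, 0.0618, 0.01685 (working shown to 5 dp, full precision carried).
H' = −Σ pᵢ ln pᵢ = −((-0.15090) + (-0.05043) + (-0.15346) + (-0.10035) + (-0.17204) + (-0.06882)) = 0.69600.
With S = 6 species, ln S = 1.79176, so J = 0.69600/1.79176 = 0.38845, i.e. 0.388 to 3 decimal places.

0.388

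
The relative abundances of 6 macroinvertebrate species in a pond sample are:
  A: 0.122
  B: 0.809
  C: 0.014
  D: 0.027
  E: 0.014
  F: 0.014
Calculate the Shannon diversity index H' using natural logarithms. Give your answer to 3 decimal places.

Each pᵢ ln pᵢ term (working shown to 5 dp, full precision carried): 0.122×(-2.10373)=-0.25666, 0.809×(-0.21196)=-0.17147, 0.014×(-4.26870)=-0.05976, 0.027×(-3.61192)=-0.09752, 0.014×(-4.26870)=-0.05976, 0.014×(-4.26870)=-0.05976.
Sum = -0.70494, so H' = 0.705.

0.705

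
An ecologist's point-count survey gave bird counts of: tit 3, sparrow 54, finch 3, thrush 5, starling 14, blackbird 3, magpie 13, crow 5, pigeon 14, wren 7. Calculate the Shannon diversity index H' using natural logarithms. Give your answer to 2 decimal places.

1.80

Total N = 3+54+3+5+14+3+13+5+14+7 = 121, so the proportions are 0.0248, 0.4463, 0.0248, 0.0413, 0.1157, 0.0248, 0.1074, 0.0413, 0.1157, 0.0579 (working shown to 4 dp, full precision carried).
Each pᵢ ln pᵢ term: 0.0248×(-3.6972)=-0.0917, 0.4463×(-0.8068)=-0.3601, 0.0248×(-3.6972)=-0.0917, 0.0413×(-3.1864)=-0.1317, 0.1157×(-2.1567)=-0.2495, 0.0248×(-3.6972)=-0.0917, 0.1074×(-2.2308)=-0.2397, 0.0413×(-3.1864)=-0.1317, 0.1157×(-2.1567)=-0.2495, 0.0579×(-2.8499)=-0.1649.
Sum = -1.8020, so H' = 1.80.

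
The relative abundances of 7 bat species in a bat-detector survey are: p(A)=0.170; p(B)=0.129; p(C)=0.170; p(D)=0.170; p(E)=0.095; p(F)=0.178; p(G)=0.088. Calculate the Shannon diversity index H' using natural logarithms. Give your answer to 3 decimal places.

Each pᵢ ln pᵢ term (working shown to 5 dp, full precision carried): 0.17×(-1.77196)=-0.30123, 0.129×(-2.04794)=-0.26418, 0.17×(-1.77196)=-0.30123, 0.17×(-1.77196)=-0.30123, 0.095×(-2.35388)=-0.22362, 0.178×(-1.72597)=-0.30722, 0.088×(-2.43042)=-0.21388.
Sum = -1.91260, so H' = 1.913.

1.913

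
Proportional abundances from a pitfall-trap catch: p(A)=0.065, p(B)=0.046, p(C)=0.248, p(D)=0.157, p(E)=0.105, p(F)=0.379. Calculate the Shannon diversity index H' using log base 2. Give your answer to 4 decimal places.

2.2508

Each pᵢ log₂ pᵢ term (working shown to 6 dp, full precision carried): 0.065×(-3.943416)=-0.256322, 0.046×(-4.442222)=-0.204342, 0.248×(-2.011588)=-0.498874, 0.157×(-2.671164)=-0.419373, 0.105×(-3.251539)=-0.341412, 0.379×(-1.399730)=-0.530498.
Sum = -2.250820, so H' = 2.2508.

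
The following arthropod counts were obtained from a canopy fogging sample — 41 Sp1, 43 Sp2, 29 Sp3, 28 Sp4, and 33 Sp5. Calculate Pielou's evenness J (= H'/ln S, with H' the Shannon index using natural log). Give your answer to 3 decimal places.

0.990

Total N = 41+43+29+28+33 = 174, so the proportions are 0.23563, 0.24713, 0.16667, 0.16092, 0.18966 (working shown to 5 dp, full precision carried).
H' = −Σ pᵢ ln pᵢ = −((-0.34060) + (-0.34545) + (-0.29863) + (-0.29398) + (-0.31531)) = 1.59396.
With S = 5 species, ln S = 1.60944, so J = 1.59396/1.60944 = 0.99038, i.e. 0.990 to 3 decimal places.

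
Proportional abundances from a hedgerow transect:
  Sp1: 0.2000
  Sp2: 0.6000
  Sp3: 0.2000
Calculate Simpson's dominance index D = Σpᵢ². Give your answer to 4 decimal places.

0.4400

D = 0.2² + 0.6² + 0.2² = 0.040000 + 0.360000 + 0.040000 = 0.440000 (working shown to 6 dp, full precision carried).
To 4 decimal places, D = 0.4400.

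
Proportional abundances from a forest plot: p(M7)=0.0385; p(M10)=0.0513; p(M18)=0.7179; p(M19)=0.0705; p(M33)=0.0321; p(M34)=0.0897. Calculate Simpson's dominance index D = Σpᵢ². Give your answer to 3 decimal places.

D = 0.0385² + 0.0513² + 0.7179² + 0.0705² + 0.0321² + 0.0897² = 0.00148 + 0.00263 + 0.51538 + 0.00497 + 0.00103 + 0.00805 = 0.53354 (working shown to 5 dp, full precision carried).
To 3 decimal places, D = 0.534.

0.534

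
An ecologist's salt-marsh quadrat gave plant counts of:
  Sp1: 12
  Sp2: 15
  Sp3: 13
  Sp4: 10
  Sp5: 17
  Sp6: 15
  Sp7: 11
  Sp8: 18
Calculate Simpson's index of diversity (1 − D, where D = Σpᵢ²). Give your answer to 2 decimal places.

Total N = 12+15+13+10+17+15+11+18 = 111, so the proportions are 0.1081, 0.1351, 0.1171, 0.0901, 0.1532, 0.1351, 0.0991, 0.1622 (working shown to 4 dp, full precision carried).
D = 0.1081² + 0.1351² + 0.1171² + 0.0901² + 0.1532² + 0.1351² + 0.0991² + 0.1622² = 0.0117 + 0.0183 + 0.0137 + 0.0081 + 0.0235 + 0.0183 + 0.0098 + 0.0263 = 0.1296.
So 1 − D = 0.8704, i.e. 0.87 to 2 decimal places.

0.87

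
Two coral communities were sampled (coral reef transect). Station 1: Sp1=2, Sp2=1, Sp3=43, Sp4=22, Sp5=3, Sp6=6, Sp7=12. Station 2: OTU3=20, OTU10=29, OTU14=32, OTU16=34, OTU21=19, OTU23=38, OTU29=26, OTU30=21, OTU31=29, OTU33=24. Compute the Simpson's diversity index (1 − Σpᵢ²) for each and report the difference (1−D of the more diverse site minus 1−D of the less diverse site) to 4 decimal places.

0.2141

Station 1: N=89, proportions 0.0224719101, 0.0112359551, 0.4831460674, 0.2471910112, 0.0337078652, 0.0674157303, 0.1348314607, giving 1−D = 0.6809746244 (working shown to 10 dp, full precision carried).
Station 2: N=272, proportions 0.0735294118, 0.1066176471, 0.1176470588, 0.125, 0.0698529412, 0.1397058824, 0.0955882353, 0.0772058824, 0.1066176471, 0.0882352941, giving 1−D = 0.8951124567.
Difference = |0.6809746244 − 0.8951124567| = 0.2141378323, i.e. 0.2141 to 4 decimal places.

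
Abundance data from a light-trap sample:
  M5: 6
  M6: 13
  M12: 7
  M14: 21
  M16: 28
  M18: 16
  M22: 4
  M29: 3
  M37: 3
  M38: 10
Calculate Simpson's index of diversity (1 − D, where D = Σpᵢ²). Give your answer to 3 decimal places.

0.848

Total N = 6+13+7+21+28+16+4+3+3+10 = 111, so the proportions are 0.05405, 0.11712, 0.06306, 0.18919, 0.25225, 0.14414, 0.03604, 0.02703, 0.02703, 0.09009 (working shown to 5 dp, full precision carried).
D = 0.05405² + 0.11712² + 0.06306² + 0.18919² + 0.25225² + 0.14414² + 0.03604² + 0.02703² + 0.02703² + 0.09009² = 0.00292 + 0.01372 + 0.00398 + 0.03579 + 0.06363 + 0.02078 + 0.00130 + 0.00073 + 0.00073 + 0.00812 = 0.15169.
So 1 − D = 0.84831, i.e. 0.848 to 3 decimal places.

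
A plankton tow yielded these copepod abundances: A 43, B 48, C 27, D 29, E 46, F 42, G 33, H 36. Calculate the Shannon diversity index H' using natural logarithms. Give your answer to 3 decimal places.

2.060

Total N = 43+48+27+29+46+42+33+36 = 304, so the proportions are 0.14145, 0.15789, 0.08882, 0.09539, 0.15132, 0.13816, 0.10855, 0.11842 (working shown to 5 dp, full precision carried).
Each pᵢ ln pᵢ term: 0.14145×(-1.95583)=-0.27665, 0.15789×(-1.84583)=-0.29145, 0.08882×(-2.42119)=-0.21504, 0.09539×(-2.34973)=-0.22415, 0.15132×(-1.88839)=-0.28574, 0.13816×(-1.97936)=-0.27346, 0.10855×(-2.22052)=-0.24104, 0.11842×(-2.13351)=-0.25265.
Sum = -2.06019, so H' = 2.060.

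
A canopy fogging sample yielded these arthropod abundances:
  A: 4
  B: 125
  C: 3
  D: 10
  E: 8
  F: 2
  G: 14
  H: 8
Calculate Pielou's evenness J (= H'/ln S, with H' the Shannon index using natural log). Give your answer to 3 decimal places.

0.527

Total N = 4+125+3+10+8+2+14+8 = 174, so the proportions are 0.02299, 0.71839, 0.01724, 0.05747, 0.04598, 0.01149, 0.08046, 0.04598 (working shown to 5 dp, full precision carried).
H' = −Σ pᵢ ln pᵢ = −((-0.08673) + (-0.23760) + (-0.07001) + (-0.16416) + (-0.14159) + (-0.05133) + (-0.20276) + (-0.14159)) = 1.09578.
With S = 8 species, ln S = 2.07944, so J = 1.09578/2.07944 = 0.52696, i.e. 0.527 to 3 decimal places.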